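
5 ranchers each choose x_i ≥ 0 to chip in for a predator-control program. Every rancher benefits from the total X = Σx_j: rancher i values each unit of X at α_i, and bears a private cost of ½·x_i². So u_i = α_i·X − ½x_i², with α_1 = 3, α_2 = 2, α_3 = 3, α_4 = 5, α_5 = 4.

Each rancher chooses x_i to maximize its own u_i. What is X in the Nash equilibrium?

Rancher i's FOC: ∂u_i/∂x_i = α_i − x_i = 0, so x_i* = α_i.
NE contributions = (3, 2, 3, 5, 4); X = 17.

17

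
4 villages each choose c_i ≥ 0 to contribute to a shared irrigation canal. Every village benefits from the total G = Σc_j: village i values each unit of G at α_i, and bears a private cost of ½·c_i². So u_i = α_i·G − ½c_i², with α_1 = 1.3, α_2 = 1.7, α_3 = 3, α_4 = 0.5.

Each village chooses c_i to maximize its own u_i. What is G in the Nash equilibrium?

Village i's FOC: ∂u_i/∂c_i = α_i − c_i = 0, so c_i* = α_i.
NE contributions = (1.3, 1.7, 3, 0.5); G = 6.5.

6.5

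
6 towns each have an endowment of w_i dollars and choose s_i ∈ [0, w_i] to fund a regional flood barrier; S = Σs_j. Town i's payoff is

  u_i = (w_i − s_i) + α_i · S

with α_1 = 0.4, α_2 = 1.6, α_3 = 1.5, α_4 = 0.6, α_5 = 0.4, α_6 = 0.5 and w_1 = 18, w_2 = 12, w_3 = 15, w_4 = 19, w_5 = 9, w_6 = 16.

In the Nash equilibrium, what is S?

∂u_i/∂s_i = α_i − 1, so town i contributes w_i if α_i > 1, else 0.
α_i > 1 for i ∈ {2, 3}; NE contributions (0, 12, 15, 0, 0, 0), S = 27.

27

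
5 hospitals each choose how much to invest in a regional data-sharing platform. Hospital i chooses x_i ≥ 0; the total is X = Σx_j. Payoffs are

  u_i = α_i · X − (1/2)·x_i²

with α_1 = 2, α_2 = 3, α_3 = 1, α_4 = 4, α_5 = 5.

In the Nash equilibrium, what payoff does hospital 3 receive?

Hospital i's FOC: ∂u_i/∂x_i = α_i − x_i = 0, so x_i* = α_i.
NE contributions = (2, 3, 1, 4, 5); X = 15.
u_3 = α_3·X − ½·(x_3)² = 1·15 − ½·1² = 14.5.

14.5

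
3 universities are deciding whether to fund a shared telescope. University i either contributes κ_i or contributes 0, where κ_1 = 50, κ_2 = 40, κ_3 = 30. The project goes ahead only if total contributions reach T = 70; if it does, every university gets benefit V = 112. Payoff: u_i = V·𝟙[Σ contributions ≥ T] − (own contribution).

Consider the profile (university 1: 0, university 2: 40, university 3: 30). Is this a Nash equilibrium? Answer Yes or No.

Total = 70 ≥ 70: provided.
University 1 (pledges 0, payoff 112): pledging 50 → total 120, payoff 62. No gain.
University 2 (pledges 40, payoff 72): dropping to 0 → total 30, payoff 0. No gain.
University 3 (pledges 30, payoff 82): dropping to 0 → total 40, payoff 0. No gain.

Yes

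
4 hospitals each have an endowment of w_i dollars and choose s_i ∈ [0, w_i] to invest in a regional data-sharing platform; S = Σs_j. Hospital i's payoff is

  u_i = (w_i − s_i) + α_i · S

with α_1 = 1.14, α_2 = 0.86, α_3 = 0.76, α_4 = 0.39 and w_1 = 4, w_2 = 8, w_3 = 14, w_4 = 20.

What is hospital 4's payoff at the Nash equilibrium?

∂u_i/∂s_i = α_i − 1, so hospital i contributes w_i if α_i > 1, else 0.
α_i > 1 for i ∈ {1}; NE contributions (4, 0, 0, 0), S = 4.
u_4 = (20 − 0) + 0.39·4 = 21.56.

21.56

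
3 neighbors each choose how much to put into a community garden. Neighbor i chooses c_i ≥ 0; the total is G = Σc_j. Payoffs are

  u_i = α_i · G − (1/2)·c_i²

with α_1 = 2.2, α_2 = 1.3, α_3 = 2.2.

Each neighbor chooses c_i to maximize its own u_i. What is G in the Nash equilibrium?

Neighbor i's FOC: ∂u_i/∂c_i = α_i − c_i = 0, so c_i* = α_i.
NE contributions = (2.2, 1.3, 2.2); G = 5.7.

5.7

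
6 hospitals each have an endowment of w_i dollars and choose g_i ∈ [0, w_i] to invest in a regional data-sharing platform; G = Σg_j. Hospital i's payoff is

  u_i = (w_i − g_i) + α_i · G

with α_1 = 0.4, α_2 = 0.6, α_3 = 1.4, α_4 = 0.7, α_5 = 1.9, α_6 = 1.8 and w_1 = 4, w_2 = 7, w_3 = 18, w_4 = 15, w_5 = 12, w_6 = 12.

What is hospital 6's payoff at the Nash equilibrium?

∂u_i/∂g_i = α_i − 1, so hospital i contributes w_i if α_i > 1, else 0.
α_i > 1 for i ∈ {3, 5, 6}; NE contributions (0, 0, 18, 0, 12, 12), G = 42.
u_6 = (12 − 12) + 1.8·42 = 75.6.

75.6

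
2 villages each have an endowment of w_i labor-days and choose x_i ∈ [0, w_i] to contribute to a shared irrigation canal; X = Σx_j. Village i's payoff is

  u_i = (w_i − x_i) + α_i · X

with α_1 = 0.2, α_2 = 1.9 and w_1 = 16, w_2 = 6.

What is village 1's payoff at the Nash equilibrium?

17.2

∂u_i/∂x_i = α_i − 1, so village i contributes w_i if α_i > 1, else 0.
α_i > 1 for i ∈ {2}; NE contributions (0, 6), X = 6.
u_1 = (16 − 0) + 0.2·6 = 17.2.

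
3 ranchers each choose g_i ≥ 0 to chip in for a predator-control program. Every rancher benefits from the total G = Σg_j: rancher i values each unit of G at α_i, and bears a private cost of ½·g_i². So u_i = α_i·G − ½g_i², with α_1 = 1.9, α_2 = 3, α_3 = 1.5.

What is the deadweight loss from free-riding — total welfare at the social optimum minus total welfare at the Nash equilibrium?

Rancher i's FOC: ∂u_i/∂g_i = α_i − g_i = 0, so g_i* = α_i.
NE contributions = (1.9, 3, 1.5); G = 6.4.
W^NE = (Σα)·G − ½Σα_i² = 6.4² − ½·14.86 = 33.53.
Planner sets g_i = Σα_j = 6.4 for every i, so G^SO = 3·6.4 = 19.2.
W^SO = (Σα)·G^SO − ½·3·(Σα)² = (3/2)·6.4² = 61.44.
Deadweight loss = W^SO − W^NE = 27.91.

27.91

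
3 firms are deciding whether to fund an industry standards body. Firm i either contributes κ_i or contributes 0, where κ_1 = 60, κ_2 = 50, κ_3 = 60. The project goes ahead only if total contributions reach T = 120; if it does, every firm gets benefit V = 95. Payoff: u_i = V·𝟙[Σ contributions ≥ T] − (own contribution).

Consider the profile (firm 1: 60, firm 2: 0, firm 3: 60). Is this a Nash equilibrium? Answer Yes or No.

Total = 120 ≥ 120: provided.
Firm 1 (pledges 60, payoff 35): dropping to 0 → total 60, payoff 0. No gain.
Firm 2 (pledges 0, payoff 95): pledging 50 → total 170, payoff 45. No gain.
Firm 3 (pledges 60, payoff 35): dropping to 0 → total 60, payoff 0. No gain.

Yes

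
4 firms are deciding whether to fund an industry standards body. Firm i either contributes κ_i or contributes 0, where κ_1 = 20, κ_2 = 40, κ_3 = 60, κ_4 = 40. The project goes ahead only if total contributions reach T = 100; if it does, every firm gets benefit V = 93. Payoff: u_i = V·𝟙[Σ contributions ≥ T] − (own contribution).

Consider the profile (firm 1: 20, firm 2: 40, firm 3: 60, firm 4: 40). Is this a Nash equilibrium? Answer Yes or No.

Total = 160 ≥ 100: provided.
Firm 1 (pledges 20, payoff 73): dropping to 0 → total 140, payoff 93. Profitable deviation.

No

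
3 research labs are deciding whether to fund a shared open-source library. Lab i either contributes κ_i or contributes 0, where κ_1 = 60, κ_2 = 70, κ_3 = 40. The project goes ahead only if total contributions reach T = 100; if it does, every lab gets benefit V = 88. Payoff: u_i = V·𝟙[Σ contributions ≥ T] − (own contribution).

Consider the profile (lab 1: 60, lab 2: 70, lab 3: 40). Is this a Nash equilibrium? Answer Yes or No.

Total = 170 ≥ 100: provided.
Lab 1 (pledges 60, payoff 28): dropping to 0 → total 110, payoff 88. Profitable deviation.

No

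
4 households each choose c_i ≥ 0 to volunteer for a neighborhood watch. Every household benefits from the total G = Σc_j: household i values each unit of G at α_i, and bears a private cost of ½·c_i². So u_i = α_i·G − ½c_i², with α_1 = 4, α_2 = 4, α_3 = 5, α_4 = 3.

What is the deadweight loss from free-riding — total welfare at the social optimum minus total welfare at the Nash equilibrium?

289

Household i's FOC: ∂u_i/∂c_i = α_i − c_i = 0, so c_i* = α_i.
NE contributions = (4, 4, 5, 3); G = 16.
W^NE = (Σα)·G − ½Σα_i² = 16² − ½·66 = 223.
Planner sets c_i = Σα_j = 16 for every i, so G^SO = 4·16 = 64.
W^SO = (Σα)·G^SO − ½·4·(Σα)² = (4/2)·16² = 512.
Deadweight loss = W^SO − W^NE = 289.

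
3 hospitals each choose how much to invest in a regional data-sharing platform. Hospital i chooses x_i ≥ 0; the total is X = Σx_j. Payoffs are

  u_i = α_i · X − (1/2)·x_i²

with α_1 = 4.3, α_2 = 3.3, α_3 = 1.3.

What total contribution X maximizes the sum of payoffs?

26.7

Planner FOC: ∂(Σu_j)/∂x_i = (Σα_j) − x_i = 0, so x_i^SO = Σα_j = 8.9 for every i; X^SO = 26.7.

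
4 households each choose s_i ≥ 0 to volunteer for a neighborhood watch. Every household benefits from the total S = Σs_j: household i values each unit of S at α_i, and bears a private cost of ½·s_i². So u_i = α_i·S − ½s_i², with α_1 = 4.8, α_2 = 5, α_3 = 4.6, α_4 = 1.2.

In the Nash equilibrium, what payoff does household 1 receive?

63.36

Household i's FOC: ∂u_i/∂s_i = α_i − s_i = 0, so s_i* = α_i.
NE contributions = (4.8, 5, 4.6, 1.2); S = 15.6.
u_1 = α_1·S − ½·(s_1)² = 4.8·15.6 − ½·4.8² = 63.36.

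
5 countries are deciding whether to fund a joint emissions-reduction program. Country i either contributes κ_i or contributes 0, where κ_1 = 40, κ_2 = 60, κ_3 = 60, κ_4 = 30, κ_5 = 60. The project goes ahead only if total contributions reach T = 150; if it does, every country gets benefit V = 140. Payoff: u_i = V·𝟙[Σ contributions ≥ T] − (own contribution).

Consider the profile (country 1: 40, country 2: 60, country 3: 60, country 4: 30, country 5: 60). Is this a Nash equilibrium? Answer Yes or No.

Total = 250 ≥ 150: provided.
Country 1 (pledges 40, payoff 100): dropping to 0 → total 210, payoff 140. Profitable deviation.

No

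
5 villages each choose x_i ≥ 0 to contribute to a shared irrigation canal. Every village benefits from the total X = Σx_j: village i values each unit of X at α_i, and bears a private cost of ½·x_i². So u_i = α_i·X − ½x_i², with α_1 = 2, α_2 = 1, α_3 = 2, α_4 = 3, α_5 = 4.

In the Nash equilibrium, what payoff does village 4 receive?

31.5

Village i's FOC: ∂u_i/∂x_i = α_i − x_i = 0, so x_i* = α_i.
NE contributions = (2, 1, 2, 3, 4); X = 12.
u_4 = α_4·X − ½·(x_4)² = 3·12 − ½·3² = 31.5.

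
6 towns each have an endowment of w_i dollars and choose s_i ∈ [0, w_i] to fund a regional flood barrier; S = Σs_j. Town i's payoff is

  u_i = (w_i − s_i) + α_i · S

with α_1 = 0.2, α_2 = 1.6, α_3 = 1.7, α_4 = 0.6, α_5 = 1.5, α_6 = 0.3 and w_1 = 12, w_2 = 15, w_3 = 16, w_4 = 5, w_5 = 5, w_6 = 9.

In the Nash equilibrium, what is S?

36

∂u_i/∂s_i = α_i − 1, so town i contributes w_i if α_i > 1, else 0.
α_i > 1 for i ∈ {2, 3, 5}; NE contributions (0, 15, 16, 0, 5, 0), S = 36.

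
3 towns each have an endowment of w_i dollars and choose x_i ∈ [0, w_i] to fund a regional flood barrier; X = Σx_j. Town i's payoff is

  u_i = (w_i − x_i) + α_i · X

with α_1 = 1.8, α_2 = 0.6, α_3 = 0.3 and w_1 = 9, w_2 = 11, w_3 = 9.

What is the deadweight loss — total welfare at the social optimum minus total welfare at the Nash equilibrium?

34

∂u_i/∂x_i = α_i − 1, so town i contributes w_i if α_i > 1, else 0.
α_i > 1 for i ∈ {1}; NE contributions (9, 0, 0), X = 9.
W^NE = Σw_i − X^NE + (Σα_i)·X^NE = 29 + 1.7·9 = 44.3.
Planner: ∂(Σu_j)/∂x_i = Σα_j − 1 = 1.7 > 0, so everyone contributes w_i; X^SO = 29, W^SO = 29 + 1.7·29 = 78.3.
Deadweight loss = 34.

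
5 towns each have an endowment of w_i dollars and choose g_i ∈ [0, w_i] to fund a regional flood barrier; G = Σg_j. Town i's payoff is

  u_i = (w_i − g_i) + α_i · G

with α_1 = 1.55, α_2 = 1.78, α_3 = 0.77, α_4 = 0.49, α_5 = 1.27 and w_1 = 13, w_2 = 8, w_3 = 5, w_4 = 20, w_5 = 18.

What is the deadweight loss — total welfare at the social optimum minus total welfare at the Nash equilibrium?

∂u_i/∂g_i = α_i − 1, so town i contributes w_i if α_i > 1, else 0.
α_i > 1 for i ∈ {1, 2, 5}; NE contributions (13, 8, 0, 0, 18), G = 39.
W^NE = Σw_i − G^NE + (Σα_i)·G^NE = 64 + 4.86·39 = 253.54.
Planner: ∂(Σu_j)/∂g_i = Σα_j − 1 = 4.86 > 0, so everyone contributes w_i; G^SO = 64, W^SO = 64 + 4.86·64 = 375.04.
Deadweight loss = 121.5.

121.5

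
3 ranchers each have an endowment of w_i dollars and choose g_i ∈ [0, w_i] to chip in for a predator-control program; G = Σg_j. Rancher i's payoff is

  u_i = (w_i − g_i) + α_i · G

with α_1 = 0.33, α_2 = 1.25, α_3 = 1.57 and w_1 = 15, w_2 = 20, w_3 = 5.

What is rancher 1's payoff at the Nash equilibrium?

23.25

∂u_i/∂g_i = α_i − 1, so rancher i contributes w_i if α_i > 1, else 0.
α_i > 1 for i ∈ {2, 3}; NE contributions (0, 20, 5), G = 25.
u_1 = (15 − 0) + 0.33·25 = 23.25.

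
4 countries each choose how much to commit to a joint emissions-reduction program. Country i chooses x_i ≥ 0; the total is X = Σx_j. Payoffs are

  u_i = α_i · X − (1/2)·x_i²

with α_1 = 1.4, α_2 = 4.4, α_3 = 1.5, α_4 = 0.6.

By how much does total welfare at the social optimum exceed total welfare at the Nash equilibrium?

Country i's FOC: ∂u_i/∂x_i = α_i − x_i = 0, so x_i* = α_i.
NE contributions = (1.4, 4.4, 1.5, 0.6); X = 7.9.
W^NE = (Σα)·X − ½Σα_i² = 7.9² − ½·23.93 = 50.445.
Planner sets x_i = Σα_j = 7.9 for every i, so X^SO = 4·7.9 = 31.6.
W^SO = (Σα)·X^SO − ½·4·(Σα)² = (4/2)·7.9² = 124.82.
Deadweight loss = W^SO − W^NE = 74.375.

74.375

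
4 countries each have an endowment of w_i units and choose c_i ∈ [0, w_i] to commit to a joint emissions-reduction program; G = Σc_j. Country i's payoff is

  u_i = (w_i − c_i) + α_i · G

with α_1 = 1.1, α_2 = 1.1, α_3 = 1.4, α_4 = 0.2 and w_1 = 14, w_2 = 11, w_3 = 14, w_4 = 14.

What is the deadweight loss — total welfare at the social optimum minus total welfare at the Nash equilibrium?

39.2

∂u_i/∂c_i = α_i − 1, so country i contributes w_i if α_i > 1, else 0.
α_i > 1 for i ∈ {1, 2, 3}; NE contributions (14, 11, 14, 0), G = 39.
W^NE = Σw_i − G^NE + (Σα_i)·G^NE = 53 + 2.8·39 = 162.2.
Planner: ∂(Σu_j)/∂c_i = Σα_j − 1 = 2.8 > 0, so everyone contributes w_i; G^SO = 53, W^SO = 53 + 2.8·53 = 201.4.
Deadweight loss = 39.2.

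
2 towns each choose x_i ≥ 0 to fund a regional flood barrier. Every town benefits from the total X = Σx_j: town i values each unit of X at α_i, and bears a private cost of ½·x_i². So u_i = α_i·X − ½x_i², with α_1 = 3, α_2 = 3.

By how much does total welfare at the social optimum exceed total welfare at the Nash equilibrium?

Town i's FOC: ∂u_i/∂x_i = α_i − x_i = 0, so x_i* = α_i.
NE contributions = (3, 3); X = 6.
W^NE = (Σα)·X − ½Σα_i² = 6² − ½·18 = 27.
Planner sets x_i = Σα_j = 6 for every i, so X^SO = 2·6 = 12.
W^SO = (Σα)·X^SO − ½·2·(Σα)² = (2/2)·6² = 36.
Deadweight loss = W^SO − W^NE = 9.

9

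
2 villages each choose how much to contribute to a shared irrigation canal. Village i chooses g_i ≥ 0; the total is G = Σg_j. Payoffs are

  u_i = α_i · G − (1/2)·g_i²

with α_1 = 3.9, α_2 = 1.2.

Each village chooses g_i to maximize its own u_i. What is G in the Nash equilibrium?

5.1

Village i's FOC: ∂u_i/∂g_i = α_i − g_i = 0, so g_i* = α_i.
NE contributions = (3.9, 1.2); G = 5.1.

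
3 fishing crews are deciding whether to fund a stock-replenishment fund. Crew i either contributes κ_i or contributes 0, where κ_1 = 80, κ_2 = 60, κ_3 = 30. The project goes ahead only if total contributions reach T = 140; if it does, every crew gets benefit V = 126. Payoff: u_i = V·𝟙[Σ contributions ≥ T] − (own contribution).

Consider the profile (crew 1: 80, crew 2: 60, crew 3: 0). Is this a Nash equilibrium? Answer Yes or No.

Total = 140 ≥ 140: provided.
Crew 1 (pledges 80, payoff 46): dropping to 0 → total 60, payoff 0. No gain.
Crew 2 (pledges 60, payoff 66): dropping to 0 → total 80, payoff 0. No gain.
Crew 3 (pledges 0, payoff 126): pledging 30 → total 170, payoff 96. No gain.

Yes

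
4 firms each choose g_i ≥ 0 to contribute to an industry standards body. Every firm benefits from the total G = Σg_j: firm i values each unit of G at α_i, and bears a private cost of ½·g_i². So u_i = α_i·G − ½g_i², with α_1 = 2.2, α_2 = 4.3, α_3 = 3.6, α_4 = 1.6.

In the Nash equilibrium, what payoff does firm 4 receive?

Firm i's FOC: ∂u_i/∂g_i = α_i − g_i = 0, so g_i* = α_i.
NE contributions = (2.2, 4.3, 3.6, 1.6); G = 11.7.
u_4 = α_4·G − ½·(g_4)² = 1.6·11.7 − ½·1.6² = 17.44.

17.44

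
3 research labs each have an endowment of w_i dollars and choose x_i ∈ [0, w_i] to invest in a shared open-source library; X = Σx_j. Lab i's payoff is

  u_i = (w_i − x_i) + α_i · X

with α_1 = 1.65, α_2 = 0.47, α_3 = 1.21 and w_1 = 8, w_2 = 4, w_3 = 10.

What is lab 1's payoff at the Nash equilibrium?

29.7

∂u_i/∂x_i = α_i − 1, so lab i contributes w_i if α_i > 1, else 0.
α_i > 1 for i ∈ {1, 3}; NE contributions (8, 0, 10), X = 18.
u_1 = (8 − 8) + 1.65·18 = 29.7.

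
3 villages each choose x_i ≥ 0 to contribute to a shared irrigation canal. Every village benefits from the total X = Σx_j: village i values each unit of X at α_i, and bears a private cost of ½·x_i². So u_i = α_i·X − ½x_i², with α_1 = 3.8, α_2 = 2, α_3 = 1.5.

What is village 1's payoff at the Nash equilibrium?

20.52

Village i's FOC: ∂u_i/∂x_i = α_i − x_i = 0, so x_i* = α_i.
NE contributions = (3.8, 2, 1.5); X = 7.3.
u_1 = α_1·X − ½·(x_1)² = 3.8·7.3 − ½·3.8² = 20.52.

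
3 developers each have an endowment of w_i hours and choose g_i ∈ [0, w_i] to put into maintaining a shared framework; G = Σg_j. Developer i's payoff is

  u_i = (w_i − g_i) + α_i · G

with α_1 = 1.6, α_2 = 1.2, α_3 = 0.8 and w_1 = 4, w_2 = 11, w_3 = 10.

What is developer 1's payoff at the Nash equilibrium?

24

∂u_i/∂g_i = α_i − 1, so developer i contributes w_i if α_i > 1, else 0.
α_i > 1 for i ∈ {1, 2}; NE contributions (4, 11, 0), G = 15.
u_1 = (4 − 4) + 1.6·15 = 24.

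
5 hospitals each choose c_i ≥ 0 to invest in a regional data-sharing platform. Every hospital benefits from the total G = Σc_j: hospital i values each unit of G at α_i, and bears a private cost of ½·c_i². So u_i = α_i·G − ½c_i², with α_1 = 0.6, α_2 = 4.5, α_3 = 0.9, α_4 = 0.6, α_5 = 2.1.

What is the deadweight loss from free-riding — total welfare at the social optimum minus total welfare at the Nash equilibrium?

Hospital i's FOC: ∂u_i/∂c_i = α_i − c_i = 0, so c_i* = α_i.
NE contributions = (0.6, 4.5, 0.9, 0.6, 2.1); G = 8.7.
W^NE = (Σα)·G − ½Σα_i² = 8.7² − ½·26.19 = 62.595.
Planner sets c_i = Σα_j = 8.7 for every i, so G^SO = 5·8.7 = 43.5.
W^SO = (Σα)·G^SO − ½·5·(Σα)² = (5/2)·8.7² = 189.225.
Deadweight loss = W^SO − W^NE = 126.63.

126.63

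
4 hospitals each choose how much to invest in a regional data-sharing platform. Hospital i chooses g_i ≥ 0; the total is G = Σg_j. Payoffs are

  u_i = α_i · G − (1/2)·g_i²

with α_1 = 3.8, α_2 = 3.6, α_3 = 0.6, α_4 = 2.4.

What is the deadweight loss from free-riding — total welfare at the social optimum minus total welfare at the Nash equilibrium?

Hospital i's FOC: ∂u_i/∂g_i = α_i − g_i = 0, so g_i* = α_i.
NE contributions = (3.8, 3.6, 0.6, 2.4); G = 10.4.
W^NE = (Σα)·G − ½Σα_i² = 10.4² − ½·33.52 = 91.4.
Planner sets g_i = Σα_j = 10.4 for every i, so G^SO = 4·10.4 = 41.6.
W^SO = (Σα)·G^SO − ½·4·(Σα)² = (4/2)·10.4² = 216.32.
Deadweight loss = W^SO − W^NE = 124.92.

124.92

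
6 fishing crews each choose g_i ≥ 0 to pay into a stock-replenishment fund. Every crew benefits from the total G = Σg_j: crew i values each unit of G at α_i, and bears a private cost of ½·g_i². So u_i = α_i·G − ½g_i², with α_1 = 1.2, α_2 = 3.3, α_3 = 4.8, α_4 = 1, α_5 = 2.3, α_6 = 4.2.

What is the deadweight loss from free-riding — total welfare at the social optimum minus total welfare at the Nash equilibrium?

594.13

Crew i's FOC: ∂u_i/∂g_i = α_i − g_i = 0, so g_i* = α_i.
NE contributions = (1.2, 3.3, 4.8, 1, 2.3, 4.2); G = 16.8.
W^NE = (Σα)·G − ½Σα_i² = 16.8² − ½·59.3 = 252.59.
Planner sets g_i = Σα_j = 16.8 for every i, so G^SO = 6·16.8 = 100.8.
W^SO = (Σα)·G^SO − ½·6·(Σα)² = (6/2)·16.8² = 846.72.
Deadweight loss = W^SO − W^NE = 594.13.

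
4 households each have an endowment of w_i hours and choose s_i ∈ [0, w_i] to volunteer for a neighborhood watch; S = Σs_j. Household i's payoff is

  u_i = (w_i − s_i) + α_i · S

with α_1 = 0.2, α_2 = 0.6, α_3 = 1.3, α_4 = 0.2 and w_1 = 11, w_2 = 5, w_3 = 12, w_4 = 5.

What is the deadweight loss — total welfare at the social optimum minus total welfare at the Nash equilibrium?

∂u_i/∂s_i = α_i − 1, so household i contributes w_i if α_i > 1, else 0.
α_i > 1 for i ∈ {3}; NE contributions (0, 0, 12, 0), S = 12.
W^NE = Σw_i − S^NE + (Σα_i)·S^NE = 33 + 1.3·12 = 48.6.
Planner: ∂(Σu_j)/∂s_i = Σα_j − 1 = 1.3 > 0, so everyone contributes w_i; S^SO = 33, W^SO = 33 + 1.3·33 = 75.9.
Deadweight loss = 27.3.

27.3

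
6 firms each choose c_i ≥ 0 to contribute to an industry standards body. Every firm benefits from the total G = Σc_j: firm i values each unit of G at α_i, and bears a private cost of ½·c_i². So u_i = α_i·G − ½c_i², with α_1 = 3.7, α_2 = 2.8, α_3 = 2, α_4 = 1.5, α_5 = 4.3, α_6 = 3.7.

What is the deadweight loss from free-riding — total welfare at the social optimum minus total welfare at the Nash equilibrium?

677.98

Firm i's FOC: ∂u_i/∂c_i = α_i − c_i = 0, so c_i* = α_i.
NE contributions = (3.7, 2.8, 2, 1.5, 4.3, 3.7); G = 18.
W^NE = (Σα)·G − ½Σα_i² = 18² − ½·59.96 = 294.02.
Planner sets c_i = Σα_j = 18 for every i, so G^SO = 6·18 = 108.
W^SO = (Σα)·G^SO − ½·6·(Σα)² = (6/2)·18² = 972.
Deadweight loss = W^SO − W^NE = 677.98.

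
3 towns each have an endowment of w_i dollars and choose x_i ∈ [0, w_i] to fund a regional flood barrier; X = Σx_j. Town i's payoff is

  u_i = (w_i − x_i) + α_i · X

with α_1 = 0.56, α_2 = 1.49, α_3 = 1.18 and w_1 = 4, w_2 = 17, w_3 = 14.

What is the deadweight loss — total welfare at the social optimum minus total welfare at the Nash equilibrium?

8.92

∂u_i/∂x_i = α_i − 1, so town i contributes w_i if α_i > 1, else 0.
α_i > 1 for i ∈ {2, 3}; NE contributions (0, 17, 14), X = 31.
W^NE = Σw_i − X^NE + (Σα_i)·X^NE = 35 + 2.23·31 = 104.13.
Planner: ∂(Σu_j)/∂x_i = Σα_j − 1 = 2.23 > 0, so everyone contributes w_i; X^SO = 35, W^SO = 35 + 2.23·35 = 113.05.
Deadweight loss = 8.92.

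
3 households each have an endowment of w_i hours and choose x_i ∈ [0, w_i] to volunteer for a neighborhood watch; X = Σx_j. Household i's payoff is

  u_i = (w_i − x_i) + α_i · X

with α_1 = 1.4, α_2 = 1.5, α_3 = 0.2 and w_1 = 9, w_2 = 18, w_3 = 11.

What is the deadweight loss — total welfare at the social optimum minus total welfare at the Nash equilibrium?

23.1

∂u_i/∂x_i = α_i − 1, so household i contributes w_i if α_i > 1, else 0.
α_i > 1 for i ∈ {1, 2}; NE contributions (9, 18, 0), X = 27.
W^NE = Σw_i − X^NE + (Σα_i)·X^NE = 38 + 2.1·27 = 94.7.
Planner: ∂(Σu_j)/∂x_i = Σα_j − 1 = 2.1 > 0, so everyone contributes w_i; X^SO = 38, W^SO = 38 + 2.1·38 = 117.8.
Deadweight loss = 23.1.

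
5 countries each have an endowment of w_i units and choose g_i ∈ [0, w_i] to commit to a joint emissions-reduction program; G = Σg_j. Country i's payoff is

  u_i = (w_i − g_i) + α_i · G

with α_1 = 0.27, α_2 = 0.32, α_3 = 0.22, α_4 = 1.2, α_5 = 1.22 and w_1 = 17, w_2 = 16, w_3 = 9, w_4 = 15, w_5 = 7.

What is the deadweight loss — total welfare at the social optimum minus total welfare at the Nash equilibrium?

93.66

∂u_i/∂g_i = α_i − 1, so country i contributes w_i if α_i > 1, else 0.
α_i > 1 for i ∈ {4, 5}; NE contributions (0, 0, 0, 15, 7), G = 22.
W^NE = Σw_i − G^NE + (Σα_i)·G^NE = 64 + 2.23·22 = 113.06.
Planner: ∂(Σu_j)/∂g_i = Σα_j − 1 = 2.23 > 0, so everyone contributes w_i; G^SO = 64, W^SO = 64 + 2.23·64 = 206.72.
Deadweight loss = 93.66.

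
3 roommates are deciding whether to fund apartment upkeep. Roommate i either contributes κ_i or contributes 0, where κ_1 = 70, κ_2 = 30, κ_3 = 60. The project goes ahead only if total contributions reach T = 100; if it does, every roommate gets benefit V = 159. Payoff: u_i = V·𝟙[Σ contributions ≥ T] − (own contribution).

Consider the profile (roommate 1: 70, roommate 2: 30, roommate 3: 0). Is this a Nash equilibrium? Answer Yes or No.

Total = 100 ≥ 100: provided.
Roommate 1 (pledges 70, payoff 89): dropping to 0 → total 30, payoff 0. No gain.
Roommate 2 (pledges 30, payoff 129): dropping to 0 → total 70, payoff 0. No gain.
Roommate 3 (pledges 0, payoff 159): pledging 60 → total 160, payoff 99. No gain.

Yes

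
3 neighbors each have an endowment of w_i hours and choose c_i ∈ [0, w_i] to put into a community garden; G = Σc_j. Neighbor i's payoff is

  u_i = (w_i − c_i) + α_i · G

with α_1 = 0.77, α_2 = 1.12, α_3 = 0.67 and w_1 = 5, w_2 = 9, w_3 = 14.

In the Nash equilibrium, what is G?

∂u_i/∂c_i = α_i − 1, so neighbor i contributes w_i if α_i > 1, else 0.
α_i > 1 for i ∈ {2}; NE contributions (0, 9, 0), G = 9.

9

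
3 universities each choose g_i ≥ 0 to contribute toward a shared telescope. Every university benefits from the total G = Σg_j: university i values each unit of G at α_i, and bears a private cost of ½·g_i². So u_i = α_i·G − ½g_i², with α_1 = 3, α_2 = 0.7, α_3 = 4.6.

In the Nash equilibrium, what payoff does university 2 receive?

5.565

University i's FOC: ∂u_i/∂g_i = α_i − g_i = 0, so g_i* = α_i.
NE contributions = (3, 0.7, 4.6); G = 8.3.
u_2 = α_2·G − ½·(g_2)² = 0.7·8.3 − ½·0.7² = 5.565.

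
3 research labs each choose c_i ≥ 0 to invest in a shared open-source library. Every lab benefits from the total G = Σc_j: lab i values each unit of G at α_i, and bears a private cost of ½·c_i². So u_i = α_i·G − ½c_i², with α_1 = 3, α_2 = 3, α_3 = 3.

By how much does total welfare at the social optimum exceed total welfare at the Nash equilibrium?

Lab i's FOC: ∂u_i/∂c_i = α_i − c_i = 0, so c_i* = α_i.
NE contributions = (3, 3, 3); G = 9.
W^NE = (Σα)·G − ½Σα_i² = 9² − ½·27 = 67.5.
Planner sets c_i = Σα_j = 9 for every i, so G^SO = 3·9 = 27.
W^SO = (Σα)·G^SO − ½·3·(Σα)² = (3/2)·9² = 121.5.
Deadweight loss = W^SO − W^NE = 54.

54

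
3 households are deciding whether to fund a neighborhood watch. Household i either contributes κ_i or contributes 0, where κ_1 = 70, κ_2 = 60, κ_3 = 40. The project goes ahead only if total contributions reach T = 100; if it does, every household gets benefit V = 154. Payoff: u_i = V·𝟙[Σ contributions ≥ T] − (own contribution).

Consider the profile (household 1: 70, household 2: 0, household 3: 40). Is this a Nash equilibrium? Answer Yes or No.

Total = 110 ≥ 100: provided.
Household 1 (pledges 70, payoff 84): dropping to 0 → total 40, payoff 0. No gain.
Household 2 (pledges 0, payoff 154): pledging 60 → total 170, payoff 94. No gain.
Household 3 (pledges 40, payoff 114): dropping to 0 → total 70, payoff 0. No gain.

Yes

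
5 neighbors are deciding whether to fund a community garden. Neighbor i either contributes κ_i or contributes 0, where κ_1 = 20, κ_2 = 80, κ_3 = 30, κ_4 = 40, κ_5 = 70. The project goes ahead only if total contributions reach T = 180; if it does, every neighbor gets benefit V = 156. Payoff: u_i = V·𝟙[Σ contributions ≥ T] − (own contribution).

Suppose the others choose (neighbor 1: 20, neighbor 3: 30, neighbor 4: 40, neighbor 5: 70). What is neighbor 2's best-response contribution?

Others' total = 160. Contributing 80 brings total to 240 ≥ 180: gain V − κ_2 = 76.
Best response: 80.

80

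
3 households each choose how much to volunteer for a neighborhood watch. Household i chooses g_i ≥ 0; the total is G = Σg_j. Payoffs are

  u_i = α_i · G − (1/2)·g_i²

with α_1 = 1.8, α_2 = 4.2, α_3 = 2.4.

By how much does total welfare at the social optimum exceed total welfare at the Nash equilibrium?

Household i's FOC: ∂u_i/∂g_i = α_i − g_i = 0, so g_i* = α_i.
NE contributions = (1.8, 4.2, 2.4); G = 8.4.
W^NE = (Σα)·G − ½Σα_i² = 8.4² − ½·26.64 = 57.24.
Planner sets g_i = Σα_j = 8.4 for every i, so G^SO = 3·8.4 = 25.2.
W^SO = (Σα)·G^SO − ½·3·(Σα)² = (3/2)·8.4² = 105.84.
Deadweight loss = W^SO − W^NE = 48.6.

48.6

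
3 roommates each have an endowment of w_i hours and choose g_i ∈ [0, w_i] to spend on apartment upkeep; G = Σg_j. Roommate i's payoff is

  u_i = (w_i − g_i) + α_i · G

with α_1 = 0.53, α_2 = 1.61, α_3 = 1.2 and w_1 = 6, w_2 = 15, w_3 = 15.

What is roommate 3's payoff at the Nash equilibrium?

36

∂u_i/∂g_i = α_i − 1, so roommate i contributes w_i if α_i > 1, else 0.
α_i > 1 for i ∈ {2, 3}; NE contributions (0, 15, 15), G = 30.
u_3 = (15 − 15) + 1.2·30 = 36.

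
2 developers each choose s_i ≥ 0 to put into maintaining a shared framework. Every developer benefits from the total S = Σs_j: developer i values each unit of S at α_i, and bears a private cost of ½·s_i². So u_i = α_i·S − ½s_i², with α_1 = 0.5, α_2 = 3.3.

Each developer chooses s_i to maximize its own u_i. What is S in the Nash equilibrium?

3.8

Developer i's FOC: ∂u_i/∂s_i = α_i − s_i = 0, so s_i* = α_i.
NE contributions = (0.5, 3.3); S = 3.8.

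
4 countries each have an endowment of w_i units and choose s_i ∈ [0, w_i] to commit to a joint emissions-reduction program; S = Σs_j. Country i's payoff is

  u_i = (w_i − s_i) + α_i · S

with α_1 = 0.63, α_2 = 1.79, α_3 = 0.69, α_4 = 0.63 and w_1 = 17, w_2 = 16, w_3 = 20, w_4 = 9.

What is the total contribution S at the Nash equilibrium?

16

∂u_i/∂s_i = α_i − 1, so country i contributes w_i if α_i > 1, else 0.
α_i > 1 for i ∈ {2}; NE contributions (0, 16, 0, 0), S = 16.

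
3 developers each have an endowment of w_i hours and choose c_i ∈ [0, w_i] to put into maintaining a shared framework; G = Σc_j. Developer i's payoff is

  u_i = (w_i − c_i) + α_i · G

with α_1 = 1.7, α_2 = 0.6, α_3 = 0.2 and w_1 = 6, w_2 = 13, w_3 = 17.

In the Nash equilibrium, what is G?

∂u_i/∂c_i = α_i − 1, so developer i contributes w_i if α_i > 1, else 0.
α_i > 1 for i ∈ {1}; NE contributions (6, 0, 0), G = 6.

6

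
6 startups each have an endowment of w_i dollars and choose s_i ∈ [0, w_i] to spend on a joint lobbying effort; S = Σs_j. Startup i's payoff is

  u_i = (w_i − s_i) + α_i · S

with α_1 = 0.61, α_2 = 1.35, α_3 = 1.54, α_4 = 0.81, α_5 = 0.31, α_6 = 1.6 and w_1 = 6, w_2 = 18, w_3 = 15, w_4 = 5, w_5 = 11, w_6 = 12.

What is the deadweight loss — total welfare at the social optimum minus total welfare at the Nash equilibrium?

∂u_i/∂s_i = α_i − 1, so startup i contributes w_i if α_i > 1, else 0.
α_i > 1 for i ∈ {2, 3, 6}; NE contributions (0, 18, 15, 0, 0, 12), S = 45.
W^NE = Σw_i − S^NE + (Σα_i)·S^NE = 67 + 5.22·45 = 301.9.
Planner: ∂(Σu_j)/∂s_i = Σα_j − 1 = 5.22 > 0, so everyone contributes w_i; S^SO = 67, W^SO = 67 + 5.22·67 = 416.74.
Deadweight loss = 114.84.

114.84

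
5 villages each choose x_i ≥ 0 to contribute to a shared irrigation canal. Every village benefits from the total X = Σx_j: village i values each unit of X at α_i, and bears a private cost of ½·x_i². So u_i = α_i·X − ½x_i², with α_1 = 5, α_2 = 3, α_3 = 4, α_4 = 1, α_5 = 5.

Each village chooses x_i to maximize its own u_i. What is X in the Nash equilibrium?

Village i's FOC: ∂u_i/∂x_i = α_i − x_i = 0, so x_i* = α_i.
NE contributions = (5, 3, 4, 1, 5); X = 18.

18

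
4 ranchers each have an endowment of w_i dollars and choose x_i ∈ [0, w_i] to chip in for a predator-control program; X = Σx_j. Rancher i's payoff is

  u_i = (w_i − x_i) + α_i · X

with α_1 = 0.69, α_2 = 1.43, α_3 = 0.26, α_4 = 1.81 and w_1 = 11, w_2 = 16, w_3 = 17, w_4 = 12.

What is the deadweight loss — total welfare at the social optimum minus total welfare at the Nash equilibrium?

89.32

∂u_i/∂x_i = α_i − 1, so rancher i contributes w_i if α_i > 1, else 0.
α_i > 1 for i ∈ {2, 4}; NE contributions (0, 16, 0, 12), X = 28.
W^NE = Σw_i − X^NE + (Σα_i)·X^NE = 56 + 3.19·28 = 145.32.
Planner: ∂(Σu_j)/∂x_i = Σα_j − 1 = 3.19 > 0, so everyone contributes w_i; X^SO = 56, W^SO = 56 + 3.19·56 = 234.64.
Deadweight loss = 89.32.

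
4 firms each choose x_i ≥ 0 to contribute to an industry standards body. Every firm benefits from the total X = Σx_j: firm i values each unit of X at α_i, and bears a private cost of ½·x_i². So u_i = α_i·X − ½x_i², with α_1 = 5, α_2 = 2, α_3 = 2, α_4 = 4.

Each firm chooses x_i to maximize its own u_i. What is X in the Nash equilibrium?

13

Firm i's FOC: ∂u_i/∂x_i = α_i − x_i = 0, so x_i* = α_i.
NE contributions = (5, 2, 2, 4); X = 13.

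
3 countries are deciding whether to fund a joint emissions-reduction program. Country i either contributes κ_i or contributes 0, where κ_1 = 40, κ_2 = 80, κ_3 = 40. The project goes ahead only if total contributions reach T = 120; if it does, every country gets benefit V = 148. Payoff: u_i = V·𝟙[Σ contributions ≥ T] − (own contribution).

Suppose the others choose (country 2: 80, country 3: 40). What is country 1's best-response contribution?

0

Others' total = 120 ≥ 120; contributing adds cost 40 for no extra benefit.
Best response: 0.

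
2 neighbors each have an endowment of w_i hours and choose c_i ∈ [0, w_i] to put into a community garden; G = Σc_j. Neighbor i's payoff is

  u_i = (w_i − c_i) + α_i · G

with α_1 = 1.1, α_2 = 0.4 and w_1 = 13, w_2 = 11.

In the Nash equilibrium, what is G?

13

∂u_i/∂c_i = α_i − 1, so neighbor i contributes w_i if α_i > 1, else 0.
α_i > 1 for i ∈ {1}; NE contributions (13, 0), G = 13.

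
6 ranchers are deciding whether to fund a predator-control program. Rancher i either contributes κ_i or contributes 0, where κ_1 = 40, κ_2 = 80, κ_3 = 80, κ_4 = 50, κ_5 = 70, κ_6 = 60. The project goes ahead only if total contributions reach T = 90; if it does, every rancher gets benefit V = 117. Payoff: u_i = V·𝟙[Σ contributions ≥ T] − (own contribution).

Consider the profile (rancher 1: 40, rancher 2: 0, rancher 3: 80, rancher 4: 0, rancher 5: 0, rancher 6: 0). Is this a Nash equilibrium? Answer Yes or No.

Yes

Total = 120 ≥ 90: provided.
Rancher 1 (pledges 40, payoff 77): dropping to 0 → total 80, payoff 0. No gain.
Rancher 2 (pledges 0, payoff 117): pledging 80 → total 200, payoff 37. No gain.
Rancher 3 (pledges 80, payoff 37): dropping to 0 → total 40, payoff 0. No gain.
Rancher 4 (pledges 0, payoff 117): pledging 50 → total 170, payoff 67. No gain.
Rancher 5 (pledges 0, payoff 117): pledging 70 → total 190, payoff 47. No gain.
Rancher 6 (pledges 0, payoff 117): pledging 60 → total 180, payoff 57. No gain.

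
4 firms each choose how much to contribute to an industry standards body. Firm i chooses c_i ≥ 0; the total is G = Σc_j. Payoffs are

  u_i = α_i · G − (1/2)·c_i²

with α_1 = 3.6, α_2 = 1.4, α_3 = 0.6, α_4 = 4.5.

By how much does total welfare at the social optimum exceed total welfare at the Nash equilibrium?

Firm i's FOC: ∂u_i/∂c_i = α_i − c_i = 0, so c_i* = α_i.
NE contributions = (3.6, 1.4, 0.6, 4.5); G = 10.1.
W^NE = (Σα)·G − ½Σα_i² = 10.1² − ½·35.53 = 84.245.
Planner sets c_i = Σα_j = 10.1 for every i, so G^SO = 4·10.1 = 40.4.
W^SO = (Σα)·G^SO − ½·4·(Σα)² = (4/2)·10.1² = 204.02.
Deadweight loss = W^SO − W^NE = 119.775.

119.775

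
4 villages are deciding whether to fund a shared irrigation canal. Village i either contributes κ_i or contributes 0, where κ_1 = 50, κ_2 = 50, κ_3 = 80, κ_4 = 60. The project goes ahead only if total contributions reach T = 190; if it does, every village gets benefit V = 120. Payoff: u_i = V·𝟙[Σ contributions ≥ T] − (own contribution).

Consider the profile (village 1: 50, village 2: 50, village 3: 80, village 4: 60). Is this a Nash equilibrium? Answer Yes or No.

No

Total = 240 ≥ 190: provided.
Village 1 (pledges 50, payoff 70): dropping to 0 → total 190, payoff 120. Profitable deviation.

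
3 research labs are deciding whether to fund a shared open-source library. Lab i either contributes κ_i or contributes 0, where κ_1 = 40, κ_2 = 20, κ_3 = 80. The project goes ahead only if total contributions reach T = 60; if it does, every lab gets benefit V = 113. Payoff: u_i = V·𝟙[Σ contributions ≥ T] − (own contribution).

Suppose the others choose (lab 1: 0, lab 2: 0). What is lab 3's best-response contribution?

80

Others' total = 0. Contributing 80 brings total to 80 ≥ 60: gain V − κ_3 = 33.
Best response: 80.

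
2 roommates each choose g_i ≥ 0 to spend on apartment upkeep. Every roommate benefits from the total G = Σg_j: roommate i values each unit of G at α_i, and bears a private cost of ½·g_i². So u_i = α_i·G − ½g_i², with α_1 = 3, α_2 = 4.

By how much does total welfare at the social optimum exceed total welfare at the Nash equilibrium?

Roommate i's FOC: ∂u_i/∂g_i = α_i − g_i = 0, so g_i* = α_i.
NE contributions = (3, 4); G = 7.
W^NE = (Σα)·G − ½Σα_i² = 7² − ½·25 = 36.5.
Planner sets g_i = Σα_j = 7 for every i, so G^SO = 2·7 = 14.
W^SO = (Σα)·G^SO − ½·2·(Σα)² = (2/2)·7² = 49.
Deadweight loss = W^SO − W^NE = 12.5.

12.5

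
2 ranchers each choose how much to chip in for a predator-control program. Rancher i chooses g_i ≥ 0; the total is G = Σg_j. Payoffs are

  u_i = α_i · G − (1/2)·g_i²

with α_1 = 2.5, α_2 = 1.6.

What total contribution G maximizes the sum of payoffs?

Planner FOC: ∂(Σu_j)/∂g_i = (Σα_j) − g_i = 0, so g_i^SO = Σα_j = 4.1 for every i; G^SO = 8.2.

8.2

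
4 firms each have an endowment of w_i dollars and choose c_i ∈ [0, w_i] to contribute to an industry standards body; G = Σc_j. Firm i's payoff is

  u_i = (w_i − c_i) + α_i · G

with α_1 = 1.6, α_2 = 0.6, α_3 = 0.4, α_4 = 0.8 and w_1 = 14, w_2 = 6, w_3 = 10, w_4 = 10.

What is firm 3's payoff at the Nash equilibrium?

15.6

∂u_i/∂c_i = α_i − 1, so firm i contributes w_i if α_i > 1, else 0.
α_i > 1 for i ∈ {1}; NE contributions (14, 0, 0, 0), G = 14.
u_3 = (10 − 0) + 0.4·14 = 15.6.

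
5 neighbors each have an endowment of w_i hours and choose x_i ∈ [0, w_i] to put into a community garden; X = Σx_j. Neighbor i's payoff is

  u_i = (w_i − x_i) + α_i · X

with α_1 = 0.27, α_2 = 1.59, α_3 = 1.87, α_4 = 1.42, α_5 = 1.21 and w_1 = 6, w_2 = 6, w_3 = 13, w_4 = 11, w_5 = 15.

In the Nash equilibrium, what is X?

∂u_i/∂x_i = α_i − 1, so neighbor i contributes w_i if α_i > 1, else 0.
α_i > 1 for i ∈ {2, 3, 4, 5}; NE contributions (0, 6, 13, 11, 15), X = 45.

45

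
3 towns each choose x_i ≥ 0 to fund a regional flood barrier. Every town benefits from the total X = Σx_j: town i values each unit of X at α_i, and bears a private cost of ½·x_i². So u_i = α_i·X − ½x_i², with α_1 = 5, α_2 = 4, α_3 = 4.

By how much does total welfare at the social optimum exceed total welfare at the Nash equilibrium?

Town i's FOC: ∂u_i/∂x_i = α_i − x_i = 0, so x_i* = α_i.
NE contributions = (5, 4, 4); X = 13.
W^NE = (Σα)·X − ½Σα_i² = 13² − ½·57 = 140.5.
Planner sets x_i = Σα_j = 13 for every i, so X^SO = 3·13 = 39.
W^SO = (Σα)·X^SO − ½·3·(Σα)² = (3/2)·13² = 253.5.
Deadweight loss = W^SO − W^NE = 113.

113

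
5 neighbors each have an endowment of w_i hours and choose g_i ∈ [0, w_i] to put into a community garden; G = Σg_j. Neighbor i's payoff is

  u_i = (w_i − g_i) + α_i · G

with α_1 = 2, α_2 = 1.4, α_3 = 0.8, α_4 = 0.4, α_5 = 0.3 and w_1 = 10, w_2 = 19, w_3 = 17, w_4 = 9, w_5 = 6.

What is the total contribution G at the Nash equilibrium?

29

∂u_i/∂g_i = α_i − 1, so neighbor i contributes w_i if α_i > 1, else 0.
α_i > 1 for i ∈ {1, 2}; NE contributions (10, 19, 0, 0, 0), G = 29.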